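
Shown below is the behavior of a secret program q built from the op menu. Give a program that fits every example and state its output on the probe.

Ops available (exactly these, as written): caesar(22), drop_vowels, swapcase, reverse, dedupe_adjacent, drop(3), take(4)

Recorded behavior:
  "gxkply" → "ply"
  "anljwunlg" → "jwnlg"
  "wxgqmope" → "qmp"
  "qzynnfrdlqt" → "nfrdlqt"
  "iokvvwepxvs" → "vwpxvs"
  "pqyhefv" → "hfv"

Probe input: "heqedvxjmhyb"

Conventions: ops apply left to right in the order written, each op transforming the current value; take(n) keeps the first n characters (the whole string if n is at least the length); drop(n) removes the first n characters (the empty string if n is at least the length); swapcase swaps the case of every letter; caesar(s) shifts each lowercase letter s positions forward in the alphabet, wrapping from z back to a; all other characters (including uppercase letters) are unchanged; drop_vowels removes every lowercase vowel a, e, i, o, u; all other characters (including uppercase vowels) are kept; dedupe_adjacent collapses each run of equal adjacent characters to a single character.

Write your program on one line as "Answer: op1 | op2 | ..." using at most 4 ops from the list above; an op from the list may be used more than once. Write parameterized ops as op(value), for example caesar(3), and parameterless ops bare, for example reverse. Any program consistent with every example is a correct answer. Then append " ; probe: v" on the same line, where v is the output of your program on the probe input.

dedupe_adjacent | drop(3) | drop_vowels ; probe: "dvxjmhyb"

Check, running the answer program on each example:
  "gxkply" -> "gxkply" -> "ply" -> "ply"
  "anljwunlg" -> "anljwunlg" -> "jwunlg" -> "jwnlg"
  "wxgqmope" -> "wxgqmope" -> "qmope" -> "qmp"
  "qzynnfrdlqt" -> "qzynfrdlqt" -> "nfrdlqt" -> "nfrdlqt"
  "iokvvwepxvs" -> "iokvwepxvs" -> "vwepxvs" -> "vwpxvs"
  "pqyhefv" -> "pqyhefv" -> "hefv" -> "hfv"
  probe: "heqedvxjmhyb" -> "heqedvxjmhyb" -> "edvxjmhyb" -> "dvxjmhyb"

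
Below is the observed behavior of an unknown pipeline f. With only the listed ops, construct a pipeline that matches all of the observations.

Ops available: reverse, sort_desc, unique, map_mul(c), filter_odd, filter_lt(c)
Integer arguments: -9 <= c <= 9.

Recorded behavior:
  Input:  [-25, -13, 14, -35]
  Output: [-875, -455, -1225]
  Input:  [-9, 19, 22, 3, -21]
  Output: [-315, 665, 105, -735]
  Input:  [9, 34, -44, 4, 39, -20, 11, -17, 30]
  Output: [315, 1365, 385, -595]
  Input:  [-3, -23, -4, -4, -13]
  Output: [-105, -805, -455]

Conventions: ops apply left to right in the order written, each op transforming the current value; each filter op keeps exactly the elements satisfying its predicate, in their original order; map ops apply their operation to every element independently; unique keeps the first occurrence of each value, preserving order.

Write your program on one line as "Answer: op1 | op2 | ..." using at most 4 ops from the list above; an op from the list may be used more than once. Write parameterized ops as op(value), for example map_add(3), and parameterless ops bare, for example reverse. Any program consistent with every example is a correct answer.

map_mul(-7) | filter_odd | map_mul(-5)

Check, running the answer program on each example:
  [-25, -13, 14, -35] -> [175, 91, -98, 245] -> [175, 91, 245] -> [-875, -455, -1225]
  [-9, 19, 22, 3, -21] -> [63, -133, -154, -21, 147] -> [63, -133, -21, 147] -> [-315, 665, 105, -735]
  [9, 34, -44, 4, 39, -20, 11, -17, 30] -> [-63, -238, 308, -28, -273, 140, -77, 119, -210] -> [-63, -273, -77, 119] -> [315, 1365, 385, -595]
  [-3, -23, -4, -4, -13] -> [21, 161, 28, 28, 91] -> [21, 161, 91] -> [-105, -805, -455]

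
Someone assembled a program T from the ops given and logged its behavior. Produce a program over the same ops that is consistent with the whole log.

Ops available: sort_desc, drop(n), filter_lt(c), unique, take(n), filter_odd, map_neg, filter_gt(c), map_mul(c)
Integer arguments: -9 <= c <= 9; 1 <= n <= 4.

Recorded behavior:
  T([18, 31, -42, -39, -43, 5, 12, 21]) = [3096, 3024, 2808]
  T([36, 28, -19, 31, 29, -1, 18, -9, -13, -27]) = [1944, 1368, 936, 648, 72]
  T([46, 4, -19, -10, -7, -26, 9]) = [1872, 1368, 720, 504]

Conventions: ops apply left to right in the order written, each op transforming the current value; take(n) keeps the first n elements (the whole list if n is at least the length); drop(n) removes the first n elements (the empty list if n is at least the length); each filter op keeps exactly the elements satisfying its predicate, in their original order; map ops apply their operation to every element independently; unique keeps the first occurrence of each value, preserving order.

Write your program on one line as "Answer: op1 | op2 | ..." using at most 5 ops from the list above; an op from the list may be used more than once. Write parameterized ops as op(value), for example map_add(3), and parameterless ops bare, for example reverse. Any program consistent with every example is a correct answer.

filter_lt(1) | map_neg | map_mul(-8) | map_mul(-9) | sort_desc

Check, running the answer program on each example:
  [18, 31, -42, -39, -43, 5, 12, 21] -> [-42, -39, -43] -> [42, 39, 43] -> [-336, -312, -344] -> [3024, 2808, 3096] -> [3096, 3024, 2808]
  [36, 28, -19, 31, 29, -1, 18, -9, -13, -27] -> [-19, -1, -9, -13, -27] -> [19, 1, 9, 13, 27] -> [-152, -8, -72, -104, -216] -> [1368, 72, 648, 936, 1944] -> [1944, 1368, 936, 648, 72]
  [46, 4, -19, -10, -7, -26, 9] -> [-19, -10, -7, -26] -> [19, 10, 7, 26] -> [-152, -80, -56, -208] -> [1368, 720, 504, 1872] -> [1872, 1368, 720, 504]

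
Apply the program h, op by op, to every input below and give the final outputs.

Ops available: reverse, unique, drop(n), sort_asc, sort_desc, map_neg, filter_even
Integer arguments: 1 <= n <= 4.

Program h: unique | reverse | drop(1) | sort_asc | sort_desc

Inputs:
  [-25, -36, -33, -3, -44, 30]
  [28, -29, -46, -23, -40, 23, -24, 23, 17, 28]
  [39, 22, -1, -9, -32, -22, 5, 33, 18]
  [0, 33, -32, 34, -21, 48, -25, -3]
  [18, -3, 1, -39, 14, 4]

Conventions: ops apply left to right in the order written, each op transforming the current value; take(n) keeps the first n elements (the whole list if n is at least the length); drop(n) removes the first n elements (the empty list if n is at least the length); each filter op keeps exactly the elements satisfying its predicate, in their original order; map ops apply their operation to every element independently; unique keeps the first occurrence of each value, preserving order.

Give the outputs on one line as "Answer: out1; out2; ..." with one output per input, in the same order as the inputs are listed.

Execution, op by op:
  [-25, -36, -33, -3, -44, 30] -> [-25, -36, -33, -3, -44, 30] -> [30, -44, -3, -33, -36, -25] -> [-44, -3, -33, -36, -25] -> [-44, -36, -33, -25, -3] -> [-3, -25, -33, -36, -44]
  [28, -29, -46, -23, -40, 23, -24, 23, 17, 28] -> [28, -29, -46, -23, -40, 23, -24, 17] -> [17, -24, 23, -40, -23, -46, -29, 28] -> [-24, 23, -40, -23, -46, -29, 28] -> [-46, -40, -29, -24, -23, 23, 28] -> [28, 23, -23, -24, -29, -40, -46]
  [39, 22, -1, -9, -32, -22, 5, 33, 18] -> [39, 22, -1, -9, -32, -22, 5, 33, 18] -> [18, 33, 5, -22, -32, -9, -1, 22, 39] -> [33, 5, -22, -32, -9, -1, 22, 39] -> [-32, -22, -9, -1, 5, 22, 33, 39] -> [39, 33, 22, 5, -1, -9, -22, -32]
  [0, 33, -32, 34, -21, 48, -25, -3] -> [0, 33, -32, 34, -21, 48, -25, -3] -> [-3, -25, 48, -21, 34, -32, 33, 0] -> [-25, 48, -21, 34, -32, 33, 0] -> [-32, -25, -21, 0, 33, 34, 48] -> [48, 34, 33, 0, -21, -25, -32]
  [18, -3, 1, -39, 14, 4] -> [18, -3, 1, -39, 14, 4] -> [4, 14, -39, 1, -3, 18] -> [14, -39, 1, -3, 18] -> [-39, -3, 1, 14, 18] -> [18, 14, 1, -3, -39]

[-3, -25, -33, -36, -44]; [28, 23, -23, -24, -29, -40, -46]; [39, 33, 22, 5, -1, -9, -22, -32]; [48, 34, 33, 0, -21, -25, -32]; [18, 14, 1, -3, -39]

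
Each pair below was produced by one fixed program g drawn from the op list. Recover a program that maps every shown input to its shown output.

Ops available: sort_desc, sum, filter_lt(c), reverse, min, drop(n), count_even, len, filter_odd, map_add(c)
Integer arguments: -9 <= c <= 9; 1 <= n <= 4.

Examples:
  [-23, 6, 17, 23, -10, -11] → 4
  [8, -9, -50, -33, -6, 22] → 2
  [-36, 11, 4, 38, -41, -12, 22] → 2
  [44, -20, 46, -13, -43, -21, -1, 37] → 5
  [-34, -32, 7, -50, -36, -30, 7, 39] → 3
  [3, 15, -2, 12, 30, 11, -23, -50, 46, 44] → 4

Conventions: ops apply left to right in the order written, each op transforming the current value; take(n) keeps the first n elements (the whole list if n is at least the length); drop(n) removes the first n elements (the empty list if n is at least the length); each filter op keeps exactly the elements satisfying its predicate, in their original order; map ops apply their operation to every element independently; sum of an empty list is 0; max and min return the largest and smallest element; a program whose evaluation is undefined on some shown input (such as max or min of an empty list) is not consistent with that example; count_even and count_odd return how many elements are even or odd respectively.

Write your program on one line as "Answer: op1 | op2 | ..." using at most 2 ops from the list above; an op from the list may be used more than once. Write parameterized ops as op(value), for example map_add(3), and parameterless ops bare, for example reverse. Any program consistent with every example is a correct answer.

filter_odd | len

Check, running the answer program on each example:
  [-23, 6, 17, 23, -10, -11] -> [-23, 17, 23, -11] -> 4
  [8, -9, -50, -33, -6, 22] -> [-9, -33] -> 2
  [-36, 11, 4, 38, -41, -12, 22] -> [11, -41] -> 2
  [44, -20, 46, -13, -43, -21, -1, 37] -> [-13, -43, -21, -1, 37] -> 5
  [-34, -32, 7, -50, -36, -30, 7, 39] -> [7, 7, 39] -> 3
  [3, 15, -2, 12, 30, 11, -23, -50, 46, 44] -> [3, 15, 11, -23] -> 4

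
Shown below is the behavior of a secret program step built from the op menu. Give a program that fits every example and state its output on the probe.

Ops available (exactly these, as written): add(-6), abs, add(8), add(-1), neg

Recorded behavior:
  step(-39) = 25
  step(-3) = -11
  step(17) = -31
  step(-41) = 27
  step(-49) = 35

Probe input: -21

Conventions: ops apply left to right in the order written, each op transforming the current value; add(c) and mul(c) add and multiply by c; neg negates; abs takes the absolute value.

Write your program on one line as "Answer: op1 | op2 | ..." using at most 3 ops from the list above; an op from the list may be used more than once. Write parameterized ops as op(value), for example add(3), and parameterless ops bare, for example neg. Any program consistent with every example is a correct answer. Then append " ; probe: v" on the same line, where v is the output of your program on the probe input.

add(8) | neg | add(-6) ; probe: 7

Check, running the answer program on each example:
  -39 -> -31 -> 31 -> 25
  -3 -> 5 -> -5 -> -11
  17 -> 25 -> -25 -> -31
  -41 -> -33 -> 33 -> 27
  -49 -> -41 -> 41 -> 35
  probe: -21 -> -13 -> 13 -> 7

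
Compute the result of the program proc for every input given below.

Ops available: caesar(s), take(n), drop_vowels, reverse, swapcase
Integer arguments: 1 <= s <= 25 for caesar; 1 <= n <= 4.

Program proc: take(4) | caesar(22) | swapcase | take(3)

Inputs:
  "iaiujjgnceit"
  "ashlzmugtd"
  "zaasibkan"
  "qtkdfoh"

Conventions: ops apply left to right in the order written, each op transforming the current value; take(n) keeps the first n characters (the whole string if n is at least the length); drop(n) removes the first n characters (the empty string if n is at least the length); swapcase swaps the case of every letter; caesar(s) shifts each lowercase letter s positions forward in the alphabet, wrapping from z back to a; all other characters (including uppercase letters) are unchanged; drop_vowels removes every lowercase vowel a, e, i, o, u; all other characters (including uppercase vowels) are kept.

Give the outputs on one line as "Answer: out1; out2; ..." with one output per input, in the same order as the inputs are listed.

Execution, op by op:
  "iaiujjgnceit" -> "iaiu" -> "eweq" -> "EWEQ" -> "EWE"
  "ashlzmugtd" -> "ashl" -> "wodh" -> "WODH" -> "WOD"
  "zaasibkan" -> "zaas" -> "vwwo" -> "VWWO" -> "VWW"
  "qtkdfoh" -> "qtkd" -> "mpgz" -> "MPGZ" -> "MPG"

"EWE"; "WOD"; "VWW"; "MPG"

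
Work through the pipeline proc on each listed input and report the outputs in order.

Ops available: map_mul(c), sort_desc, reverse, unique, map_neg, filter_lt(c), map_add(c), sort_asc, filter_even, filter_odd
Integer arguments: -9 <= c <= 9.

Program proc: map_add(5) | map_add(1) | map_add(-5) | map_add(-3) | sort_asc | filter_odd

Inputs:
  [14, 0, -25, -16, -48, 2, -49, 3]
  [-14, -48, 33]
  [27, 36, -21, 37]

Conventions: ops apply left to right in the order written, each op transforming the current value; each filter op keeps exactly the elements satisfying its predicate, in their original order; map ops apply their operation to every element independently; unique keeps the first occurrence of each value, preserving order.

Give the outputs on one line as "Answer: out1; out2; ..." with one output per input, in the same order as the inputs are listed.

Execution, op by op:
  [14, 0, -25, -16, -48, 2, -49, 3] -> [19, 5, -20, -11, -43, 7, -44, 8] -> [20, 6, -19, -10, -42, 8, -43, 9] -> [15, 1, -24, -15, -47, 3, -48, 4] -> [12, -2, -27, -18, -50, 0, -51, 1] -> [-51, -50, -27, -18, -2, 0, 1, 12] -> [-51, -27, 1]
  [-14, -48, 33] -> [-9, -43, 38] -> [-8, -42, 39] -> [-13, -47, 34] -> [-16, -50, 31] -> [-50, -16, 31] -> [31]
  [27, 36, -21, 37] -> [32, 41, -16, 42] -> [33, 42, -15, 43] -> [28, 37, -20, 38] -> [25, 34, -23, 35] -> [-23, 25, 34, 35] -> [-23, 25, 35]

[-51, -27, 1]; [31]; [-23, 25, 35]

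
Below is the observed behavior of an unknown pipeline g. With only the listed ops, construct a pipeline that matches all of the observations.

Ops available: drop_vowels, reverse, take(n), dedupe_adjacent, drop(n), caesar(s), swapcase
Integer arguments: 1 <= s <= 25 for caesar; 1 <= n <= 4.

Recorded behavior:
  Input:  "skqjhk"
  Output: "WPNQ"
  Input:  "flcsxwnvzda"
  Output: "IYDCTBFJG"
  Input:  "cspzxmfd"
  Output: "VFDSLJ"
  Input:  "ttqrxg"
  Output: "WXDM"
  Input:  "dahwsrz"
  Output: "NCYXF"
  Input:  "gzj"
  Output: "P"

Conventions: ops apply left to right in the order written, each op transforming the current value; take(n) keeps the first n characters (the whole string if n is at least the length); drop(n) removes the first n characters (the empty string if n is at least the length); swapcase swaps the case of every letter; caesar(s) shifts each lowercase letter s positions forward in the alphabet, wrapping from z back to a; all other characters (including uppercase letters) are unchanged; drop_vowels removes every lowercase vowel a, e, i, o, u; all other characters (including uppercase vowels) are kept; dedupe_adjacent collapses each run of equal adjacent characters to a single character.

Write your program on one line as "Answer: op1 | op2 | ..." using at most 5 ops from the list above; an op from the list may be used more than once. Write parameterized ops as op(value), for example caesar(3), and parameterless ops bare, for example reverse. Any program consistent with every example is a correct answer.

caesar(11) | drop(2) | caesar(21) | swapcase

Check, running the answer program on each example:
  "skqjhk" -> "dvbusv" -> "busv" -> "wpnq" -> "WPNQ"
  "flcsxwnvzda" -> "qwndihygkol" -> "ndihygkol" -> "iydctbfjg" -> "IYDCTBFJG"
  "cspzxmfd" -> "ndakixqo" -> "akixqo" -> "vfdslj" -> "VFDSLJ"
  "ttqrxg" -> "eebcir" -> "bcir" -> "wxdm" -> "WXDM"
  "dahwsrz" -> "olshdck" -> "shdck" -> "ncyxf" -> "NCYXF"
  "gzj" -> "rku" -> "u" -> "p" -> "P"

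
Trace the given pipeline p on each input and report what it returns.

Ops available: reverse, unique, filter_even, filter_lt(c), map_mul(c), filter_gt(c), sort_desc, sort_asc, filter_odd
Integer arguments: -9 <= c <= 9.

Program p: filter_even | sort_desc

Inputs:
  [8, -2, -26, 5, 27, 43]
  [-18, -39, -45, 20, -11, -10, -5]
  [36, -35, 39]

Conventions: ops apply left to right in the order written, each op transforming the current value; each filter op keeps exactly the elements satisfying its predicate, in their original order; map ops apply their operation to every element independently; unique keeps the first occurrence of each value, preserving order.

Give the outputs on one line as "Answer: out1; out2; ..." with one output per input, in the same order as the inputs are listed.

Execution, op by op:
  [8, -2, -26, 5, 27, 43] -> [8, -2, -26] -> [8, -2, -26]
  [-18, -39, -45, 20, -11, -10, -5] -> [-18, 20, -10] -> [20, -10, -18]
  [36, -35, 39] -> [36] -> [36]

[8, -2, -26]; [20, -10, -18]; [36]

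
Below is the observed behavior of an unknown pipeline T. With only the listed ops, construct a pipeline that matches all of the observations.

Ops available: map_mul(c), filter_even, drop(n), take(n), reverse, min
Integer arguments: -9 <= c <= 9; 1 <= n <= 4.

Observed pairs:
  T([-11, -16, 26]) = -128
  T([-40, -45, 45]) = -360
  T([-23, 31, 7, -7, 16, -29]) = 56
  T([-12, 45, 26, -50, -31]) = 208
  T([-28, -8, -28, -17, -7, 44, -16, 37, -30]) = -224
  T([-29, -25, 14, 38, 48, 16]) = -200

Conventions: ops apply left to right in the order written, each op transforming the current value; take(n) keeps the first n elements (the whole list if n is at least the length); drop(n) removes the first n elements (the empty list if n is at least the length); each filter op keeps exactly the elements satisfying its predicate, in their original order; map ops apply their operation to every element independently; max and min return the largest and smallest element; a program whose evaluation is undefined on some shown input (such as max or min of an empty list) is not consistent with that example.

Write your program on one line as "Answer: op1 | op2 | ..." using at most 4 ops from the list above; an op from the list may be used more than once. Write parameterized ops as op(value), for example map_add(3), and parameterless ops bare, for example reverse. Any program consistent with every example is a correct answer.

map_mul(8) | drop(1) | take(2) | min

Check, running the answer program on each example:
  [-11, -16, 26] -> [-88, -128, 208] -> [-128, 208] -> [-128, 208] -> -128
  [-40, -45, 45] -> [-320, -360, 360] -> [-360, 360] -> [-360, 360] -> -360
  [-23, 31, 7, -7, 16, -29] -> [-184, 248, 56, -56, 128, -232] -> [248, 56, -56, 128, -232] -> [248, 56] -> 56
  [-12, 45, 26, -50, -31] -> [-96, 360, 208, -400, -248] -> [360, 208, -400, -248] -> [360, 208] -> 208
  [-28, -8, -28, -17, -7, 44, -16, 37, -30] -> [-224, -64, -224, -136, -56, 352, -128, 296, -240] -> [-64, -224, -136, -56, 352, -128, 296, -240] -> [-64, -224] -> -224
  [-29, -25, 14, 38, 48, 16] -> [-232, -200, 112, 304, 384, 128] -> [-200, 112, 304, 384, 128] -> [-200, 112] -> -200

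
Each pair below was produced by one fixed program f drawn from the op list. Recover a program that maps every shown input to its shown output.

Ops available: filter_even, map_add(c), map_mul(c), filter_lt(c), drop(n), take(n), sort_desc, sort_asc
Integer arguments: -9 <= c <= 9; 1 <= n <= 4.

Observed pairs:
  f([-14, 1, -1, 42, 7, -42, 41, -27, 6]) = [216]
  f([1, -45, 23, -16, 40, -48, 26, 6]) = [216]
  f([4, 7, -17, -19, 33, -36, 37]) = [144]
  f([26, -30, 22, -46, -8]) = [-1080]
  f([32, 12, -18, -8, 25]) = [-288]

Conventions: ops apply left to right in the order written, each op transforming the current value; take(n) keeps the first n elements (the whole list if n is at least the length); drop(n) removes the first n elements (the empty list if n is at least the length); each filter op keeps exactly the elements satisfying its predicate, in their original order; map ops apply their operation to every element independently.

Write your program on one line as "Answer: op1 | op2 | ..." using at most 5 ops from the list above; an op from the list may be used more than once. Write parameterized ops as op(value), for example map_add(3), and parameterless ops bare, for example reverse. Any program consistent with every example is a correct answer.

sort_desc | map_mul(9) | map_mul(4) | take(4) | drop(3)

Check, running the answer program on each example:
  [-14, 1, -1, 42, 7, -42, 41, -27, 6] -> [42, 41, 7, 6, 1, -1, -14, -27, -42] -> [378, 369, 63, 54, 9, -9, -126, -243, -378] -> [1512, 1476, 252, 216, 36, -36, -504, -972, -1512] -> [1512, 1476, 252, 216] -> [216]
  [1, -45, 23, -16, 40, -48, 26, 6] -> [40, 26, 23, 6, 1, -16, -45, -48] -> [360, 234, 207, 54, 9, -144, -405, -432] -> [1440, 936, 828, 216, 36, -576, -1620, -1728] -> [1440, 936, 828, 216] -> [216]
  [4, 7, -17, -19, 33, -36, 37] -> [37, 33, 7, 4, -17, -19, -36] -> [333, 297, 63, 36, -153, -171, -324] -> [1332, 1188, 252, 144, -612, -684, -1296] -> [1332, 1188, 252, 144] -> [144]
  [26, -30, 22, -46, -8] -> [26, 22, -8, -30, -46] -> [234, 198, -72, -270, -414] -> [936, 792, -288, -1080, -1656] -> [936, 792, -288, -1080] -> [-1080]
  [32, 12, -18, -8, 25] -> [32, 25, 12, -8, -18] -> [288, 225, 108, -72, -162] -> [1152, 900, 432, -288, -648] -> [1152, 900, 432, -288] -> [-288]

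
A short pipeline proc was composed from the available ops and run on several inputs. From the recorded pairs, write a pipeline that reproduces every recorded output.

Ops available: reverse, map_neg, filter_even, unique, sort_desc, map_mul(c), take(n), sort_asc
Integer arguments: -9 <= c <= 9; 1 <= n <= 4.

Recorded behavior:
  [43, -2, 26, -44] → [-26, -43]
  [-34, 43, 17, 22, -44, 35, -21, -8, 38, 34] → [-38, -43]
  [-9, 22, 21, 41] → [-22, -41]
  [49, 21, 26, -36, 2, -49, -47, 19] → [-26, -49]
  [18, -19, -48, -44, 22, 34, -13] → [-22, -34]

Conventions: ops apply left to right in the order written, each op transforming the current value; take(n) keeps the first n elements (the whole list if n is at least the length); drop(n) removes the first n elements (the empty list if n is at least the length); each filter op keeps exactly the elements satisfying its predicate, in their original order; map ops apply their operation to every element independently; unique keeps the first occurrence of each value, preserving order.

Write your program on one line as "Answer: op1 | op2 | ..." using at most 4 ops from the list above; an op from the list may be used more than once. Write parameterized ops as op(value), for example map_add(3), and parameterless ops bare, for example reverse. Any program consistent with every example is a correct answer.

sort_desc | take(2) | sort_asc | map_neg

Check, running the answer program on each example:
  [43, -2, 26, -44] -> [43, 26, -2, -44] -> [43, 26] -> [26, 43] -> [-26, -43]
  [-34, 43, 17, 22, -44, 35, -21, -8, 38, 34] -> [43, 38, 35, 34, 22, 17, -8, -21, -34, -44] -> [43, 38] -> [38, 43] -> [-38, -43]
  [-9, 22, 21, 41] -> [41, 22, 21, -9] -> [41, 22] -> [22, 41] -> [-22, -41]
  [49, 21, 26, -36, 2, -49, -47, 19] -> [49, 26, 21, 19, 2, -36, -47, -49] -> [49, 26] -> [26, 49] -> [-26, -49]
  [18, -19, -48, -44, 22, 34, -13] -> [34, 22, 18, -13, -19, -44, -48] -> [34, 22] -> [22, 34] -> [-22, -34]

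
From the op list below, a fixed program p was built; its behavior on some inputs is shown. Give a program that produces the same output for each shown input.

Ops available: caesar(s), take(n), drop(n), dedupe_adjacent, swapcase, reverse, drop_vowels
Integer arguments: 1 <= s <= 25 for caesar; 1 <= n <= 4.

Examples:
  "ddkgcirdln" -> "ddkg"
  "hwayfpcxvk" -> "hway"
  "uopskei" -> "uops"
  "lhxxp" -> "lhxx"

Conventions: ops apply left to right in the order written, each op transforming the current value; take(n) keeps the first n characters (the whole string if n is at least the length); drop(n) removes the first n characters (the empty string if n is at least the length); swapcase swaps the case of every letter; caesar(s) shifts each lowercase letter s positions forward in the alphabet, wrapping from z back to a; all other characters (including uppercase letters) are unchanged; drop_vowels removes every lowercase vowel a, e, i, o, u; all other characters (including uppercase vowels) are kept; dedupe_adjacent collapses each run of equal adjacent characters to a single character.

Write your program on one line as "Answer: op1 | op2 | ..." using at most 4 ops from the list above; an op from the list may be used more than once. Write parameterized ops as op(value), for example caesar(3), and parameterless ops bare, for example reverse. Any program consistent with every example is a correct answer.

swapcase | take(4) | swapcase

Check, running the answer program on each example:
  "ddkgcirdln" -> "DDKGCIRDLN" -> "DDKG" -> "ddkg"
  "hwayfpcxvk" -> "HWAYFPCXVK" -> "HWAY" -> "hway"
  "uopskei" -> "UOPSKEI" -> "UOPS" -> "uops"
  "lhxxp" -> "LHXXP" -> "LHXX" -> "lhxx"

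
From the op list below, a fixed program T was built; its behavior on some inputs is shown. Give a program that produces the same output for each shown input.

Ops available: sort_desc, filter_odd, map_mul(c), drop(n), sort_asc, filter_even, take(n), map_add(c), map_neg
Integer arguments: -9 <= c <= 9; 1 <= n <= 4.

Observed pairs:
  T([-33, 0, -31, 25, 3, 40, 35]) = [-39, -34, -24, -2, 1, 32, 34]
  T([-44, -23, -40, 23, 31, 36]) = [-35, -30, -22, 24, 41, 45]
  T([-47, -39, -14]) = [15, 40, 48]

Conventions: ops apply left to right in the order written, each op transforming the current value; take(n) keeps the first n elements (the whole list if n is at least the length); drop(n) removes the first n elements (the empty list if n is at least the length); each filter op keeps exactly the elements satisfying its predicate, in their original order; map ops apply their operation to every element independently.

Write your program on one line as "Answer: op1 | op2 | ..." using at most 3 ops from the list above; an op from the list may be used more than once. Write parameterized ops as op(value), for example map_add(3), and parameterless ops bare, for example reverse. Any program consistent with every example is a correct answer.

sort_desc | map_add(-1) | map_neg

Check, running the answer program on each example:
  [-33, 0, -31, 25, 3, 40, 35] -> [40, 35, 25, 3, 0, -31, -33] -> [39, 34, 24, 2, -1, -32, -34] -> [-39, -34, -24, -2, 1, 32, 34]
  [-44, -23, -40, 23, 31, 36] -> [36, 31, 23, -23, -40, -44] -> [35, 30, 22, -24, -41, -45] -> [-35, -30, -22, 24, 41, 45]
  [-47, -39, -14] -> [-14, -39, -47] -> [-15, -40, -48] -> [15, 40, 48]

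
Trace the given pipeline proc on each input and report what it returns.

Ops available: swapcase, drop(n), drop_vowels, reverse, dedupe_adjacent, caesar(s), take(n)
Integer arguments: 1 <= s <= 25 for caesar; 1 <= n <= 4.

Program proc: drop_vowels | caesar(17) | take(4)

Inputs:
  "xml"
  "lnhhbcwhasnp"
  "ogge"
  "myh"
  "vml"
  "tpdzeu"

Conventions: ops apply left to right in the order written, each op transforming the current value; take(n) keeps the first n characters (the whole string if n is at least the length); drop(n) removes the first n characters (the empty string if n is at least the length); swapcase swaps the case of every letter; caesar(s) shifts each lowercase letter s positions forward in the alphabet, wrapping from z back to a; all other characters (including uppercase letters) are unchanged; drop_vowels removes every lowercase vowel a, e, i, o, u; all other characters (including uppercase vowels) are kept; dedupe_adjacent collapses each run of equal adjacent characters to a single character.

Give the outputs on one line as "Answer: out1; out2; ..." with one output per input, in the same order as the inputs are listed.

Execution, op by op:
  "xml" -> "xml" -> "odc" -> "odc"
  "lnhhbcwhasnp" -> "lnhhbcwhsnp" -> "ceyystnyjeg" -> "ceyy"
  "ogge" -> "gg" -> "xx" -> "xx"
  "myh" -> "myh" -> "dpy" -> "dpy"
  "vml" -> "vml" -> "mdc" -> "mdc"
  "tpdzeu" -> "tpdz" -> "kguq" -> "kguq"

"odc"; "ceyy"; "xx"; "dpy"; "mdc"; "kguq"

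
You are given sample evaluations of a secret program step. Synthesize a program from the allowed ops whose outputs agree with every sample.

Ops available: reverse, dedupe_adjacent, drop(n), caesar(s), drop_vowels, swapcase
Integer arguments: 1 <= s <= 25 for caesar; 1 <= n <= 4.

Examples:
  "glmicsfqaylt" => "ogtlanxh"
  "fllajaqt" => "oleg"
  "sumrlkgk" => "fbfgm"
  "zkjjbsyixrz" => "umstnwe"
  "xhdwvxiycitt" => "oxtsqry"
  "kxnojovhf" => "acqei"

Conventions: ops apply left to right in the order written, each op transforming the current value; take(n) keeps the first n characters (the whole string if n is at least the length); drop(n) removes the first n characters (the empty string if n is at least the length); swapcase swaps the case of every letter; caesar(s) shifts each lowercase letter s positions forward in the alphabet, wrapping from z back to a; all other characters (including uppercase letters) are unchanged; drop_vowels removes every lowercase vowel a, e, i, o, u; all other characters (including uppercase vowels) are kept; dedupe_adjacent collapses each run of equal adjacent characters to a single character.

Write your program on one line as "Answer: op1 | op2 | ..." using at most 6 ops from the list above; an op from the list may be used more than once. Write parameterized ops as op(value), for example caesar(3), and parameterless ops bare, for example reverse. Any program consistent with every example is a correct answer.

drop_vowels | caesar(21) | drop(2) | dedupe_adjacent | reverse

Check, running the answer program on each example:
  "glmicsfqaylt" -> "glmcsfqylt" -> "bghxnaltgo" -> "hxnaltgo" -> "hxnaltgo" -> "ogtlanxh"
  "fllajaqt" -> "flljqt" -> "aggelo" -> "gelo" -> "gelo" -> "oleg"
  "sumrlkgk" -> "smrlkgk" -> "nhmgfbf" -> "mgfbf" -> "mgfbf" -> "fbfgm"
  "zkjjbsyixrz" -> "zkjjbsyxrz" -> "ufeewntsmu" -> "eewntsmu" -> "ewntsmu" -> "umstnwe"
  "xhdwvxiycitt" -> "xhdwvxyctt" -> "scyrqstxoo" -> "yrqstxoo" -> "yrqstxo" -> "oxtsqry"
  "kxnojovhf" -> "kxnjvhf" -> "fsieqca" -> "ieqca" -> "ieqca" -> "acqei"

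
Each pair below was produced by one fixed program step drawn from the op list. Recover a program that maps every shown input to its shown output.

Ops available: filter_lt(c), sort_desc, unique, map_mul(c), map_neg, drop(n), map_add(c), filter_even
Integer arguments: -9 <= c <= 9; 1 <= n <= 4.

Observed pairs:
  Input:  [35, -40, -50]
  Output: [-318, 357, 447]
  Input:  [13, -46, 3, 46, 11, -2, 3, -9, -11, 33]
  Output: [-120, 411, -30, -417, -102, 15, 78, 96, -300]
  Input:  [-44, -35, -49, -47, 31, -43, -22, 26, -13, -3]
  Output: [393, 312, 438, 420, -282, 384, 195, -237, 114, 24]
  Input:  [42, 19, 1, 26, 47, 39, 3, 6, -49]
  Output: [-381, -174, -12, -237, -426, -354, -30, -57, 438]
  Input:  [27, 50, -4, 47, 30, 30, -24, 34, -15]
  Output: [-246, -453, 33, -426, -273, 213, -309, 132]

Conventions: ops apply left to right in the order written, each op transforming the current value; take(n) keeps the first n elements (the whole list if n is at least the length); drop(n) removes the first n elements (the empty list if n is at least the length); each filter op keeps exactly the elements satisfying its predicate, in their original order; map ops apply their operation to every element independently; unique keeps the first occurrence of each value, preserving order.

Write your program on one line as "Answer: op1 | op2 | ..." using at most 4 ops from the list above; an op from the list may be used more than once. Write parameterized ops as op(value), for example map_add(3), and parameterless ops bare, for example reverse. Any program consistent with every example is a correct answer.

map_neg | map_mul(9) | map_add(-3) | unique

Check, running the answer program on each example:
  [35, -40, -50] -> [-35, 40, 50] -> [-315, 360, 450] -> [-318, 357, 447] -> [-318, 357, 447]
  [13, -46, 3, 46, 11, -2, 3, -9, -11, 33] -> [-13, 46, -3, -46, -11, 2, -3, 9, 11, -33] -> [-117, 414, -27, -414, -99, 18, -27, 81, 99, -297] -> [-120, 411, -30, -417, -102, 15, -30, 78, 96, -300] -> [-120, 411, -30, -417, -102, 15, 78, 96, -300]
  [-44, -35, -49, -47, 31, -43, -22, 26, -13, -3] -> [44, 35, 49, 47, -31, 43, 22, -26, 13, 3] -> [396, 315, 441, 423, -279, 387, 198, -234, 117, 27] -> [393, 312, 438, 420, -282, 384, 195, -237, 114, 24] -> [393, 312, 438, 420, -282, 384, 195, -237, 114, 24]
  [42, 19, 1, 26, 47, 39, 3, 6, -49] -> [-42, -19, -1, -26, -47, -39, -3, -6, 49] -> [-378, -171, -9, -234, -423, -351, -27, -54, 441] -> [-381, -174, -12, -237, -426, -354, -30, -57, 438] -> [-381, -174, -12, -237, -426, -354, -30, -57, 438]
  [27, 50, -4, 47, 30, 30, -24, 34, -15] -> [-27, -50, 4, -47, -30, -30, 24, -34, 15] -> [-243, -450, 36, -423, -270, -270, 216, -306, 135] -> [-246, -453, 33, -426, -273, -273, 213, -309, 132] -> [-246, -453, 33, -426, -273, 213, -309, 132]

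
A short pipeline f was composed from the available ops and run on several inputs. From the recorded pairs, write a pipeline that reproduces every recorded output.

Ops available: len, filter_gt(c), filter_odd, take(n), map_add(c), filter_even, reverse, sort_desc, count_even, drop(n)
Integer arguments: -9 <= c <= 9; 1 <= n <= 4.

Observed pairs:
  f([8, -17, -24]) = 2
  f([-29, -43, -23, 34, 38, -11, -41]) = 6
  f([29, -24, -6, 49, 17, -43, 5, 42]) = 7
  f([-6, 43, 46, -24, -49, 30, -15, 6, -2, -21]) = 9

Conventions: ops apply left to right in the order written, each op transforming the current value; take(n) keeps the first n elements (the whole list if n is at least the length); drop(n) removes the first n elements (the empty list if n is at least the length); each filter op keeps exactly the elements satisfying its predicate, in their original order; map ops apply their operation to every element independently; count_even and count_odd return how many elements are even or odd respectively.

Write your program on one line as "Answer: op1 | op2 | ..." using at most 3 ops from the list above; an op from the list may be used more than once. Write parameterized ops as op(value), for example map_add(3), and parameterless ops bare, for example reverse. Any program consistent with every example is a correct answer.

drop(1) | sort_desc | len

Check, running the answer program on each example:
  [8, -17, -24] -> [-17, -24] -> [-17, -24] -> 2
  [-29, -43, -23, 34, 38, -11, -41] -> [-43, -23, 34, 38, -11, -41] -> [38, 34, -11, -23, -41, -43] -> 6
  [29, -24, -6, 49, 17, -43, 5, 42] -> [-24, -6, 49, 17, -43, 5, 42] -> [49, 42, 17, 5, -6, -24, -43] -> 7
  [-6, 43, 46, -24, -49, 30, -15, 6, -2, -21] -> [43, 46, -24, -49, 30, -15, 6, -2, -21] -> [46, 43, 30, 6, -2, -15, -21, -24, -49] -> 9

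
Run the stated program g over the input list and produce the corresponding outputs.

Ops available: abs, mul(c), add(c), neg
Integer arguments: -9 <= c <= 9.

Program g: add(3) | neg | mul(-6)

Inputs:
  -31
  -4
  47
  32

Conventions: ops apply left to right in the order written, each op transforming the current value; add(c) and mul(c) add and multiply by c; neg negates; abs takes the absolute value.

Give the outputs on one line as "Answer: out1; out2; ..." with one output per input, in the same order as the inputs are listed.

-168; -6; 300; 210

Execution, op by op:
  -31 -> -28 -> 28 -> -168
  -4 -> -1 -> 1 -> -6
  47 -> 50 -> -50 -> 300
  32 -> 35 -> -35 -> 210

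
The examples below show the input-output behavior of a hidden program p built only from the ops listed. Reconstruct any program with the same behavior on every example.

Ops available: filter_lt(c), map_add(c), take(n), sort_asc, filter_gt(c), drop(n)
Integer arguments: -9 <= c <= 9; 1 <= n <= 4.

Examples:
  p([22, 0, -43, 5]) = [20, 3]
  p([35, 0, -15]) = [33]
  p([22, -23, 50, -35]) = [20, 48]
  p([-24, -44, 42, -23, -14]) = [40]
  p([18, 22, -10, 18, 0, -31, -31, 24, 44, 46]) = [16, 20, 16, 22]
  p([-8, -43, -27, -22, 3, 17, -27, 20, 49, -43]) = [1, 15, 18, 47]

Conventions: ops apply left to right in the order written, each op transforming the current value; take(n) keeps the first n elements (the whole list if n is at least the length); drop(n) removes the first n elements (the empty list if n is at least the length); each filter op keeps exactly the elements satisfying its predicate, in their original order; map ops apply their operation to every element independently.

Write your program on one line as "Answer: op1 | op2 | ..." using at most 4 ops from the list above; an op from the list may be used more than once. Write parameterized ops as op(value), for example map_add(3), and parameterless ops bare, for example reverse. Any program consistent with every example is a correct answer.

filter_gt(0) | take(4) | map_add(-2)

Check, running the answer program on each example:
  [22, 0, -43, 5] -> [22, 5] -> [22, 5] -> [20, 3]
  [35, 0, -15] -> [35] -> [35] -> [33]
  [22, -23, 50, -35] -> [22, 50] -> [22, 50] -> [20, 48]
  [-24, -44, 42, -23, -14] -> [42] -> [42] -> [40]
  [18, 22, -10, 18, 0, -31, -31, 24, 44, 46] -> [18, 22, 18, 24, 44, 46] -> [18, 22, 18, 24] -> [16, 20, 16, 22]
  [-8, -43, -27, -22, 3, 17, -27, 20, 49, -43] -> [3, 17, 20, 49] -> [3, 17, 20, 49] -> [1, 15, 18, 47]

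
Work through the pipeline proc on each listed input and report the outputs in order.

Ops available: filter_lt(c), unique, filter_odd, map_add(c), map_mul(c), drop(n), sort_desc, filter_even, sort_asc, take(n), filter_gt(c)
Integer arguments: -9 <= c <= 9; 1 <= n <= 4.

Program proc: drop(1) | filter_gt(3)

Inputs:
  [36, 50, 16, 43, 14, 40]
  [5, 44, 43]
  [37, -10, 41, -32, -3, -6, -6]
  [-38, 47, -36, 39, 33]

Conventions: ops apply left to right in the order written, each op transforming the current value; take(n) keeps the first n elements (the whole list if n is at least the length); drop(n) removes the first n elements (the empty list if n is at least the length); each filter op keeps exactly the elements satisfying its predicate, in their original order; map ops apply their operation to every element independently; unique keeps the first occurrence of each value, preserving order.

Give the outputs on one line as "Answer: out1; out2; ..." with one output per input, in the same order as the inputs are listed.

[50, 16, 43, 14, 40]; [44, 43]; [41]; [47, 39, 33]

Execution, op by op:
  [36, 50, 16, 43, 14, 40] -> [50, 16, 43, 14, 40] -> [50, 16, 43, 14, 40]
  [5, 44, 43] -> [44, 43] -> [44, 43]
  [37, -10, 41, -32, -3, -6, -6] -> [-10, 41, -32, -3, -6, -6] -> [41]
  [-38, 47, -36, 39, 33] -> [47, -36, 39, 33] -> [47, 39, 33]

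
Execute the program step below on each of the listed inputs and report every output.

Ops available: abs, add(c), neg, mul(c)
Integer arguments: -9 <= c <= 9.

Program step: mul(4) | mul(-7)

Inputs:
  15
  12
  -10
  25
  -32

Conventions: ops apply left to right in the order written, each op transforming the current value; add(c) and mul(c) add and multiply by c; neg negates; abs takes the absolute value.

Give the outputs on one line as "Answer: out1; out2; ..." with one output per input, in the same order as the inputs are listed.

Execution, op by op:
  15 -> 60 -> -420
  12 -> 48 -> -336
  -10 -> -40 -> 280
  25 -> 100 -> -700
  -32 -> -128 -> 896

-420; -336; 280; -700; 896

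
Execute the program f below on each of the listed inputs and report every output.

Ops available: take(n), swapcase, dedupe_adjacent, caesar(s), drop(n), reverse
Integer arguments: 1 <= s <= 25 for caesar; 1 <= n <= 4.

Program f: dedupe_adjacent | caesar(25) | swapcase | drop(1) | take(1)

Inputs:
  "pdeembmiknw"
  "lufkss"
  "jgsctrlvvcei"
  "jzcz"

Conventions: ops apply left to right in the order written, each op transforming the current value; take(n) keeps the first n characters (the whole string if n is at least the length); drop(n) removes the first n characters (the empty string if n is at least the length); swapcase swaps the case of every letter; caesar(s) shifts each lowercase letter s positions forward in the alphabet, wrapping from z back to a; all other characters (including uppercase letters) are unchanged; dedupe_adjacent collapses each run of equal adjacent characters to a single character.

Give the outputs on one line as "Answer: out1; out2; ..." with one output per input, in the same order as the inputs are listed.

"C"; "T"; "F"; "Y"

Execution, op by op:
  "pdeembmiknw" -> "pdembmiknw" -> "ocdlalhjmv" -> "OCDLALHJMV" -> "CDLALHJMV" -> "C"
  "lufkss" -> "lufks" -> "ktejr" -> "KTEJR" -> "TEJR" -> "T"
  "jgsctrlvvcei" -> "jgsctrlvcei" -> "ifrbsqkubdh" -> "IFRBSQKUBDH" -> "FRBSQKUBDH" -> "F"
  "jzcz" -> "jzcz" -> "iyby" -> "IYBY" -> "YBY" -> "Y"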